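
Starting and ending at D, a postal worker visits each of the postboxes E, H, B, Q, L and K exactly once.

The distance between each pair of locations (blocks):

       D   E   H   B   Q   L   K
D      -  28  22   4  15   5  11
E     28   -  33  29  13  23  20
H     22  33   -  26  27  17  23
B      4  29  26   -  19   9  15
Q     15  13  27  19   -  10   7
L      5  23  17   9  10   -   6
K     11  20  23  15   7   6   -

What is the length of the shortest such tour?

With 6 stops there are 6!/2 = 360 distinct round trips (a route and its reverse cost the same).
D - E - H - B - Q - L - K - D: 28+33+26+19+10+6+11 = 133
D - E - H - B - Q - K - L - D: 28+33+26+19+7+6+5 = 124
D - E - H - B - L - Q - K - D: 28+33+26+9+10+7+11 = 124
D - E - H - B - L - K - Q - D: 28+33+26+9+6+7+15 = 124
D - E - H - B - K - Q - L - D: 28+33+26+15+7+10+5 = 124
D - E - H - B - K - L - Q - D: 28+33+26+15+6+10+15 = 133
D - E - H - Q - B - L - K - D: 28+33+27+19+9+6+11 = 133
D - E - H - Q - B - K - L - D: 28+33+27+19+15+6+5 = 133
… (352 more)
D - H - E - Q - K - L - B - D: 22+33+13+7+6+9+4 = 94  ← best
The minimum is 94.
One optimal route: D → H → E → Q → K → L → B → D (or its reverse).

Shortest round trip = 94 blocks.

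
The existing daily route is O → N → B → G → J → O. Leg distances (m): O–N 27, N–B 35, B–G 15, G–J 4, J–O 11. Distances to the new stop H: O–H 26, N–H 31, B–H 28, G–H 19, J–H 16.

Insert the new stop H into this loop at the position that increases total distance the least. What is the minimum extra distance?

Minimum extra distance: 24 m, inserting H between N and B.

Insertion cost between consecutive stops i–j is d(i,H) + d(H,j) − d(i,j):
  between O and N: 26 + 31 − 27 = 30
  between N and B: 31 + 28 − 35 = 24
  between B and G: 28 + 19 − 15 = 32
  between G and J: 19 + 16 − 4 = 31
  between J and O: 16 + 26 − 11 = 31
Cheapest insertion is between N and B, adding 24.
New total = 92 + 24 = 116.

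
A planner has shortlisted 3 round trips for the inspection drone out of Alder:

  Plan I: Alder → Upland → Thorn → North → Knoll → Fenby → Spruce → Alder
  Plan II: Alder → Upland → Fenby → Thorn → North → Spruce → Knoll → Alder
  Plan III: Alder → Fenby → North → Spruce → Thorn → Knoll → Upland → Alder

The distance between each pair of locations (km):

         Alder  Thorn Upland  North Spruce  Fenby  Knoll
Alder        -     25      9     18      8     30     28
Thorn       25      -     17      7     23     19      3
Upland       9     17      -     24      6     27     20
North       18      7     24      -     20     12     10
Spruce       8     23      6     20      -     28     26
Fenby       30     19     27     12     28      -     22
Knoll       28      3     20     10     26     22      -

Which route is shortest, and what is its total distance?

Plan I: 9 + 17 + 7 + 10 + 22 + 28 + 8 = 101
Plan II: 9 + 27 + 19 + 7 + 20 + 26 + 28 = 136
Plan III: 30 + 12 + 20 + 23 + 3 + 20 + 9 = 117

101 km — Plan I is the shortest.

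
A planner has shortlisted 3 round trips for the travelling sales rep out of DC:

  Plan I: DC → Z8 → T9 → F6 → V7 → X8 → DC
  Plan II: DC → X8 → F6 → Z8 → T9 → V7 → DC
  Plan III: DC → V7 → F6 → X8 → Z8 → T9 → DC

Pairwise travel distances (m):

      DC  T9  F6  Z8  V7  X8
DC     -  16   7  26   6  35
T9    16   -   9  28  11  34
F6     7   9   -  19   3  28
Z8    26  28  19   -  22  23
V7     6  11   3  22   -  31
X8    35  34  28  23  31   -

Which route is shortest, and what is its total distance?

104 m — Plan III is the shortest.

Plan I: 26 + 28 + 9 + 3 + 31 + 35 = 132
Plan II: 35 + 28 + 19 + 28 + 11 + 6 = 127
Plan III: 6 + 3 + 28 + 23 + 28 + 16 = 104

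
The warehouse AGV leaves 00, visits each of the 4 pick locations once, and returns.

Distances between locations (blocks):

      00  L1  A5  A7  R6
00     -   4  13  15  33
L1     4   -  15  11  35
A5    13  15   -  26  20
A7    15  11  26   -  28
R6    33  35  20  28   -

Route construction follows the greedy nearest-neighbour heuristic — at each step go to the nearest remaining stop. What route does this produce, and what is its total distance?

94 blocks along 00 → L1 → A7 → A5 → R6 → 00.

00 → [L1:4 / A5:13 / A7:15 / R6:33] → L1 (4)
L1 → [A7:11 / A5:15 / R6:35] → A7 (11)
A7 → [A5:26 / R6:28] → A5 (26)
A5 → [R6:20] → R6 (20)
Return R6→00: 33.
Total = 4 + 11 + 26 + 20 + 33 = 94.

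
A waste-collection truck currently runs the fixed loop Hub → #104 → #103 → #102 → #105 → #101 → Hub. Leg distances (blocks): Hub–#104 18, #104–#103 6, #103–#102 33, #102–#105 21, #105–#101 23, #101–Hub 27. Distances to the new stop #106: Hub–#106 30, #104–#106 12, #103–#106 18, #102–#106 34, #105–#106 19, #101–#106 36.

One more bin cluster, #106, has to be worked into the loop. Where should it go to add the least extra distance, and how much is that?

Insertion cost between consecutive stops i–j is d(i,#106) + d(#106,j) − d(i,j):
  between Hub and #104: 30 + 12 − 18 = 24
  between #104 and #103: 12 + 18 − 6 = 24
  between #103 and #102: 18 + 34 − 33 = 19
  between #102 and #105: 34 + 19 − 21 = 32
  between #105 and #101: 19 + 36 − 23 = 32
  between #101 and Hub: 36 + 30 − 27 = 39
Cheapest insertion is between #103 and #102, adding 19.
New total = 128 + 19 = 147.

+19 blocks — insert #106 between #103 and #102.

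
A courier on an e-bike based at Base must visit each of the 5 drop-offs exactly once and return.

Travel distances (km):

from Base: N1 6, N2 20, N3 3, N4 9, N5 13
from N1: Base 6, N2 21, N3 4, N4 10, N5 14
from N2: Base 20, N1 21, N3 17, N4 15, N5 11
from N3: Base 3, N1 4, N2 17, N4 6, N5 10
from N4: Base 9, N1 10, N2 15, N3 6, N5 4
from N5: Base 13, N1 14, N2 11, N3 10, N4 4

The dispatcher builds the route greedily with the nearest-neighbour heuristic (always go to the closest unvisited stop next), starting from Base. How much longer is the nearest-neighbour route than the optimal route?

The nearest-neighbour route is 1 km longer than optimal.

Base: N3=3, N1=6, N4=9, N5=13, N2=20 ⇒ N3
N3: N1=4, N4=6, N5=10, N2=17 ⇒ N1
N1: N4=10, N5=14, N2=21 ⇒ N4
N4: N5=4, N2=15 ⇒ N5
N5: N2=11 ⇒ N2
NN route Base → N3 → N1 → N4 → N5 → N2 → Base costs 52.
Optimal: Base → N1 → N2 → N5 → N4 → N3 → Base costs 51 (by enumerating all 60 distinct tours).
Excess = 52 − 51 = 1.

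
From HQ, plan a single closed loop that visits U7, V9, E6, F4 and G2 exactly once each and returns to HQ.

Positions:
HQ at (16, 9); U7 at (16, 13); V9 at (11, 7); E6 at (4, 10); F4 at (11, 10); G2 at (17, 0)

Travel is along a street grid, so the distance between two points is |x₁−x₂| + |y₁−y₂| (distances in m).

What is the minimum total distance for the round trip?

Shortest round trip = 52 m.

HQ → U7 → V9 → E6 → F4 → G2 → HQ: 4+11+10+7+16+10 = 58
HQ → U7 → V9 → E6 → G2 → F4 → HQ: 4+11+10+23+16+6 = 70
HQ → U7 → V9 → F4 → E6 → G2 → HQ: 4+11+3+7+23+10 = 58
HQ → U7 → V9 → F4 → G2 → E6 → HQ: 4+11+3+16+23+13 = 70
HQ → U7 → V9 → G2 → E6 → F4 → HQ: 4+11+13+23+7+6 = 64
HQ → U7 → V9 → G2 → F4 → E6 → HQ: 4+11+13+16+7+13 = 64
HQ → U7 → E6 → V9 → F4 → G2 → HQ: 4+15+10+3+16+10 = 58
HQ → U7 → E6 → V9 → G2 → F4 → HQ: 4+15+10+13+16+6 = 64
HQ → U7 → E6 → F4 → V9 → G2 → HQ: 4+15+7+3+13+10 = 52
HQ → U7 → E6 → F4 → G2 → V9 → HQ: 4+15+7+16+13+7 = 62
HQ → U7 → E6 → G2 → V9 → F4 → HQ: 4+15+23+13+3+6 = 64
HQ → U7 → E6 → G2 → F4 → V9 → HQ: 4+15+23+16+3+7 = 68
HQ → U7 → F4 → V9 → E6 → G2 → HQ: 4+8+3+10+23+10 = 58
HQ → U7 → F4 → V9 → G2 → E6 → HQ: 4+8+3+13+23+13 = 64
… (46 more)
The minimum is 52.
One optimal route: HQ → U7 → E6 → F4 → V9 → G2 → HQ (or its reverse).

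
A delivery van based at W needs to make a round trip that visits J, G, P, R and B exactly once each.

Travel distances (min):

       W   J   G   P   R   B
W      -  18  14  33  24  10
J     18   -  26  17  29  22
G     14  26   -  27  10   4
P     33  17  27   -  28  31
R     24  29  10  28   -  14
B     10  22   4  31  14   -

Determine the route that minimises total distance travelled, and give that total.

Shortest round trip = 87 min.

W → J → G → P → R → B → W: 18+26+27+28+14+10 = 123
W → J → G → P → B → R → W: 18+26+27+31+14+24 = 140
W → J → G → R → P → B → W: 18+26+10+28+31+10 = 123
W → J → G → R → B → P → W: 18+26+10+14+31+33 = 132
W → J → G → B → P → R → W: 18+26+4+31+28+24 = 131
W → J → G → B → R → P → W: 18+26+4+14+28+33 = 123
W → J → P → G → R → B → W: 18+17+27+10+14+10 = 96
W → J → P → G → B → R → W: 18+17+27+4+14+24 = 104
W → J → P → R → G → B → W: 18+17+28+10+4+10 = 87
W → J → P → R → B → G → W: 18+17+28+14+4+14 = 95
W → J → P → B → G → R → W: 18+17+31+4+10+24 = 104
W → J → P → B → R → G → W: 18+17+31+14+10+14 = 104
W → J → R → G → P → B → W: 18+29+10+27+31+10 = 125
W → J → R → G → B → P → W: 18+29+10+4+31+33 = 125
… (46 more)
The minimum is 87.
One optimal route: W → J → P → R → G → B → W (or its reverse).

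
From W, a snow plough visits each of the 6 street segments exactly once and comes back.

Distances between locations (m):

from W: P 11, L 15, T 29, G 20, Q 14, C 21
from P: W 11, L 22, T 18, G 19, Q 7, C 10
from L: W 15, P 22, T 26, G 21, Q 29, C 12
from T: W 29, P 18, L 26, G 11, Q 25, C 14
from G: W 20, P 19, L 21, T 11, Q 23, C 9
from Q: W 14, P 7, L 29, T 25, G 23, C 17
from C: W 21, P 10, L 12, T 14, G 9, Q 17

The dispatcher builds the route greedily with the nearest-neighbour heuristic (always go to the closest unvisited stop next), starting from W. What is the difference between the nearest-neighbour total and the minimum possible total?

From W: P=11, Q=14, L=15, G=20, C=21, T=29 → choose P (11).
From P: Q=7, C=10, T=18, G=19, L=22 → choose Q (7).
From Q: C=17, G=23, T=25, L=29 → choose C (17).
From C: G=9, L=12, T=14 → choose G (9).
From G: T=11, L=21 → choose T (11).
From T: L=26 → choose L (26).
NN route W → P → Q → C → G → T → L → W costs 96.
Optimal: W → L → C → G → T → P → Q → W costs 86 (by enumerating all 360 distinct tours).
Excess = 96 − 86 = 10.

10 m longer than the optimal tour.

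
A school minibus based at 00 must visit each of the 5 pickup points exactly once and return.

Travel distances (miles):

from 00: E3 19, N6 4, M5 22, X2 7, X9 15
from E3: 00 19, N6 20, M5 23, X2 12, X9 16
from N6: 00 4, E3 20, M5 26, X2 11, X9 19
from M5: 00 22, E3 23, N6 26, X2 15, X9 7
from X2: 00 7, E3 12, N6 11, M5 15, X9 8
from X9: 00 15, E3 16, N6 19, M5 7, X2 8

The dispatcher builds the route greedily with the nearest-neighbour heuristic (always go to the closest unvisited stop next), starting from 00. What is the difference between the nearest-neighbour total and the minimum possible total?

3 miles longer than the optimal tour.

From 00: N6=4, X2=7, X9=15, E3=19, M5=22 → choose N6 (4).
From N6: X2=11, X9=19, E3=20, M5=26 → choose X2 (11).
From X2: X9=8, E3=12, M5=15 → choose X9 (8).
From X9: M5=7, E3=16 → choose M5 (7).
From M5: E3=23 → choose E3 (23).
NN route 00 → N6 → X2 → X9 → M5 → E3 → 00 costs 72.
Optimal: 00 → N6 → E3 → M5 → X9 → X2 → 00 costs 69 (by enumerating all 60 distinct tours).
Excess = 72 − 69 = 3.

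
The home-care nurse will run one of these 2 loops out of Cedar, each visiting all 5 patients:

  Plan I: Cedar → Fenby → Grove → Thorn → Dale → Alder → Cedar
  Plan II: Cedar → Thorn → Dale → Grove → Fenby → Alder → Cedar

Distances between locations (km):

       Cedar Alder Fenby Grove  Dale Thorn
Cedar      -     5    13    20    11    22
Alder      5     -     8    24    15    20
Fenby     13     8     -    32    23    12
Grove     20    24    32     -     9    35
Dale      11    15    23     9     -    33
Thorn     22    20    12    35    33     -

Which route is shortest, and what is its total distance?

Shortest is Plan II, total 109 km.

Plan I: 13 + 32 + 35 + 33 + 15 + 5 = 133
Plan II: 22 + 33 + 9 + 32 + 8 + 5 = 109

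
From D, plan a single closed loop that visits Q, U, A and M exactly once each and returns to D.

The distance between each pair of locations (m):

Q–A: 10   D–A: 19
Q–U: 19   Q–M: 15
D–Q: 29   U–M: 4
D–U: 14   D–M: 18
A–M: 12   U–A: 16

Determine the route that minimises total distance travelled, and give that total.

62 m — the shortest possible round trip.

D-Q-U-A-M-D: 29+19+16+12+18 = 94
D-Q-U-M-A-D: 29+19+4+12+19 = 83
D-Q-A-U-M-D: 29+10+16+4+18 = 77
D-Q-A-M-U-D: 29+10+12+4+14 = 69
D-Q-M-U-A-D: 29+15+4+16+19 = 83
D-Q-M-A-U-D: 29+15+12+16+14 = 86
D-U-Q-A-M-D: 14+19+10+12+18 = 73
D-U-Q-M-A-D: 14+19+15+12+19 = 79
D-U-A-Q-M-D: 14+16+10+15+18 = 73
D-U-M-Q-A-D: 14+4+15+10+19 = 62
D-A-Q-U-M-D: 19+10+19+4+18 = 70
D-A-U-Q-M-D: 19+16+19+15+18 = 87
The minimum is 62.
One optimal route: D → U → M → Q → A → D (or its reverse).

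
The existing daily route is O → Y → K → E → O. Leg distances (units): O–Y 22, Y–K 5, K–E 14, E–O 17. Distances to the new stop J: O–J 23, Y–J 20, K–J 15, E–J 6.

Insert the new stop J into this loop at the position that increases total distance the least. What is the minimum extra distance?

Adding 7 by placing J on the K–E leg.

Insertion cost between consecutive stops i–j is d(i,J) + d(J,j) − d(i,j):
  between O and Y: 23 + 20 − 22 = 21
  between Y and K: 20 + 15 − 5 = 30
  between K and E: 15 + 6 − 14 = 7
  between E and O: 6 + 23 − 17 = 12
Cheapest insertion is between K and E, adding 7.
New total = 58 + 7 = 65.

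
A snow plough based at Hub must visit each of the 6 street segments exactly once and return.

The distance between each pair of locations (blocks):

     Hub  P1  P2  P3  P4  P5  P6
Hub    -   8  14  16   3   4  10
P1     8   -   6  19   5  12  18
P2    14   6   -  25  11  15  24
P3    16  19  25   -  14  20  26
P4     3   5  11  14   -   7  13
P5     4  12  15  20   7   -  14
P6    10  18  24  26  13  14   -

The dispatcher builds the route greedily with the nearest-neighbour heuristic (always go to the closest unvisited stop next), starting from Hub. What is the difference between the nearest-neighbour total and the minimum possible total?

5 blocks longer than the optimal tour.

Hub: P4=3, P5=4, P1=8, P6=10, P2=14, P3=16 ⇒ P4
P4: P1=5, P5=7, P2=11, P6=13, P3=14 ⇒ P1
P1: P2=6, P5=12, P6=18, P3=19 ⇒ P2
P2: P5=15, P6=24, P3=25 ⇒ P5
P5: P6=14, P3=20 ⇒ P6
P6: P3=26 ⇒ P3
NN route Hub → P4 → P1 → P2 → P5 → P6 → P3 → Hub costs 85.
Optimal: Hub → P3 → P4 → P1 → P2 → P5 → P6 → Hub costs 80 (by enumerating all 360 distinct tours).
Excess = 85 − 80 = 5.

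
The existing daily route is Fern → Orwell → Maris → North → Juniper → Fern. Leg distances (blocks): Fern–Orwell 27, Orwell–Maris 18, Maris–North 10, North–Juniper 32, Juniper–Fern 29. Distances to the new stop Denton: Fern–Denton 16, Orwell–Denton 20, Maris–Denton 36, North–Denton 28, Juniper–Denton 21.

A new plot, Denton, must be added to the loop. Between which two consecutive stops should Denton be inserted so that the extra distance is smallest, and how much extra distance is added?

+8 blocks — insert Denton between Juniper and Fern.

Insertion cost between consecutive stops i–j is d(i,Denton) + d(Denton,j) − d(i,j):
  between Fern and Orwell: 16 + 20 − 27 = 9
  between Orwell and Maris: 20 + 36 − 18 = 38
  between Maris and North: 36 + 28 − 10 = 54
  between North and Juniper: 28 + 21 − 32 = 17
  between Juniper and Fern: 21 + 16 − 29 = 8
Cheapest insertion is between Juniper and Fern, adding 8.
New total = 116 + 8 = 124.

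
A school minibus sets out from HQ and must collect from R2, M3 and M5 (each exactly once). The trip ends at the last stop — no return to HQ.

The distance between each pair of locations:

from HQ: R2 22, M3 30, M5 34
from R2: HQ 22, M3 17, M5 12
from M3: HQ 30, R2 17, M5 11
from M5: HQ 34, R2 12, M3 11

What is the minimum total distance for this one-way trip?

There are 3! = 6 possible orderings.
HQ→R2→M3→M5: 22+17+11 = 50
HQ→R2→M5→M3: 22+12+11 = 45
HQ→M3→R2→M5: 30+17+12 = 59
HQ→M3→M5→R2: 30+11+12 = 53
HQ→M5→R2→M3: 34+12+17 = 63
HQ→M5→M3→R2: 34+11+17 = 62
The minimum is 45.
One shortest path: HQ → R2 → M5 → M3.

45 — the minimum one-way total.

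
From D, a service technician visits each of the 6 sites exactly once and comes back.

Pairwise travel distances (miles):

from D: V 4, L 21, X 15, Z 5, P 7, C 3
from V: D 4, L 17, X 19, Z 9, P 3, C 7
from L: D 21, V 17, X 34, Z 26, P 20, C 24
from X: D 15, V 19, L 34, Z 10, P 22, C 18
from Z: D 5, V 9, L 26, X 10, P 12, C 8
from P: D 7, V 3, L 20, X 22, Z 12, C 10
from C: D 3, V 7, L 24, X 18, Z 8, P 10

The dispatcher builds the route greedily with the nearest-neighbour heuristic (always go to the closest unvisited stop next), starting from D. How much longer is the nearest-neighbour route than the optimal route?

8 miles longer than the optimal tour.

From D: C=3, V=4, Z=5, P=7, X=15, L=21 → choose C (3).
From C: V=7, Z=8, P=10, X=18, L=24 → choose V (7).
From V: P=3, Z=9, L=17, X=19 → choose P (3).
From P: Z=12, L=20, X=22 → choose Z (12).
From Z: X=10, L=26 → choose X (10).
From X: L=34 → choose L (34).
NN route D → C → V → P → Z → X → L → D costs 90.
Optimal: D → V → P → L → X → Z → C → D costs 82 (by enumerating all 360 distinct tours).
Excess = 90 − 82 = 8.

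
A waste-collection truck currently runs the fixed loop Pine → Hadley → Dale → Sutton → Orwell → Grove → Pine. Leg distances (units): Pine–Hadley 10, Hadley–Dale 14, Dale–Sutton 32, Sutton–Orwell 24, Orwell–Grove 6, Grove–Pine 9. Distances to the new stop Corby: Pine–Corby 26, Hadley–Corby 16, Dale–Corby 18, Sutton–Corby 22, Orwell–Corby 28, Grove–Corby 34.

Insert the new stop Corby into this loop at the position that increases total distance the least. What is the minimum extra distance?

+8 — insert Corby between Dale and Sutton.

Insertion cost between consecutive stops i–j is d(i,Corby) + d(Corby,j) − d(i,j):
  between Pine and Hadley: 26 + 16 − 10 = 32
  between Hadley and Dale: 16 + 18 − 14 = 20
  between Dale and Sutton: 18 + 22 − 32 = 8
  between Sutton and Orwell: 22 + 28 − 24 = 26
  between Orwell and Grove: 28 + 34 − 6 = 56
  between Grove and Pine: 34 + 26 − 9 = 51
Cheapest insertion is between Dale and Sutton, adding 8.
New total = 95 + 8 = 103.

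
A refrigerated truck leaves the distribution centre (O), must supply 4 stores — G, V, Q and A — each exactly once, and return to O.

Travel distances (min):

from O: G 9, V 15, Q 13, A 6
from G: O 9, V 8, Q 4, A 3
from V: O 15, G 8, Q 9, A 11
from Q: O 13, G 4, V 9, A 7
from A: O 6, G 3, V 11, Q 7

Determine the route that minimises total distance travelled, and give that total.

O → G → V → Q → A → O: 9+8+9+7+6 = 39
O → G → V → A → Q → O: 9+8+11+7+13 = 48
O → G → Q → V → A → O: 9+4+9+11+6 = 39
O → G → Q → A → V → O: 9+4+7+11+15 = 46
O → G → A → V → Q → O: 9+3+11+9+13 = 45
O → G → A → Q → V → O: 9+3+7+9+15 = 43
O → V → G → Q → A → O: 15+8+4+7+6 = 40
O → V → G → A → Q → O: 15+8+3+7+13 = 46
O → V → Q → G → A → O: 15+9+4+3+6 = 37
O → V → A → G → Q → O: 15+11+3+4+13 = 46
O → Q → G → V → A → O: 13+4+8+11+6 = 42
O → Q → V → G → A → O: 13+9+8+3+6 = 39
The minimum is 37.
One optimal route: O → V → Q → G → A → O (or its reverse).

Shortest round trip = 37 min.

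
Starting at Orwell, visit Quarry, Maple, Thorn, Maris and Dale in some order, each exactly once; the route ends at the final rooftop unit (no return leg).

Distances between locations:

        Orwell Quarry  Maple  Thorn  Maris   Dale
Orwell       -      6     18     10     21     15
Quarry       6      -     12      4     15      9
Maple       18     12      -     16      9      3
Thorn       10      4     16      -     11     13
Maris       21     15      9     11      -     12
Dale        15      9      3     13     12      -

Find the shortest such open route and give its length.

Shortest open route: 33.

There are 5! = 120 possible orderings.
Orwell → Quarry → Maple → Thorn → Maris → Dale: 6+12+16+11+12 = 57
Orwell → Quarry → Maple → Thorn → Dale → Maris: 6+12+16+13+12 = 59
Orwell → Quarry → Maple → Maris → Thorn → Dale: 6+12+9+11+13 = 51
Orwell → Quarry → Maple → Maris → Dale → Thorn: 6+12+9+12+13 = 52
Orwell → Quarry → Maple → Dale → Thorn → Maris: 6+12+3+13+11 = 45
Orwell → Quarry → Maple → Dale → Maris → Thorn: 6+12+3+12+11 = 44
Orwell → Quarry → Thorn → Maple → Maris → Dale: 6+4+16+9+12 = 47
Orwell → Quarry → Thorn → Maple → Dale → Maris: 6+4+16+3+12 = 41
Orwell → Quarry → Thorn → Maris → Maple → Dale: 6+4+11+9+3 = 33
Orwell → Quarry → Thorn → Maris → Dale → Maple: 6+4+11+12+3 = 36
Orwell → Quarry → Thorn → Dale → Maple → Maris: 6+4+13+3+9 = 35
Orwell → Quarry → Thorn → Dale → Maris → Maple: 6+4+13+12+9 = 44
Orwell → Quarry → Maris → Maple → Thorn → Dale: 6+15+9+16+13 = 59
Orwell → Quarry → Maris → Maple → Dale → Thorn: 6+15+9+3+13 = 46
… (106 more)
The minimum is 33.
One shortest path: Orwell → Quarry → Thorn → Maris → Maple → Dale.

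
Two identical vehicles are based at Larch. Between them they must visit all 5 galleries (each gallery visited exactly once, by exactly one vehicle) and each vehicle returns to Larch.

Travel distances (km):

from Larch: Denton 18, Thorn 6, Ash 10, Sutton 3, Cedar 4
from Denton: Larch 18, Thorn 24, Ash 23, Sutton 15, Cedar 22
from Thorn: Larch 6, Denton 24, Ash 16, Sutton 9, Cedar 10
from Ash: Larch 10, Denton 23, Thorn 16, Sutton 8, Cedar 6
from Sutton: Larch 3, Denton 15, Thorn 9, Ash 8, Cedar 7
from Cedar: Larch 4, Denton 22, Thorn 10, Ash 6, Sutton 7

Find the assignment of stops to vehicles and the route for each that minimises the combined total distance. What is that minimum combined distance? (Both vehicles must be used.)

Minimum combined distance: 63 km.

There are 2^4 − 1 = 15 ways to divide the 5 stops into two non-empty groups. For each, the best each vehicle can do is its own shortest tour through its group:
  {Denton} + {Thorn, Ash, Sutton, Cedar}: 36 + 33 = 69
  {Thorn} + {Denton, Ash, Sutton, Cedar}: 12 + 51 = 63
  {Denton, Thorn} + {Ash, Sutton, Cedar}: 48 + 21 = 69
  {Ash} + {Denton, Thorn, Sutton, Cedar}: 20 + 56 = 76
  {Denton, Ash} + {Thorn, Sutton, Cedar}: 51 + 26 = 77
  {Thorn, Ash} + {Denton, Sutton, Cedar}: 32 + 44 = 76
  … (15 splits in total)
Best: vehicle 1 Larch → Thorn → Larch = 12; vehicle 2 Larch → Denton → Sutton → Ash → Cedar → Larch = 51; combined 63.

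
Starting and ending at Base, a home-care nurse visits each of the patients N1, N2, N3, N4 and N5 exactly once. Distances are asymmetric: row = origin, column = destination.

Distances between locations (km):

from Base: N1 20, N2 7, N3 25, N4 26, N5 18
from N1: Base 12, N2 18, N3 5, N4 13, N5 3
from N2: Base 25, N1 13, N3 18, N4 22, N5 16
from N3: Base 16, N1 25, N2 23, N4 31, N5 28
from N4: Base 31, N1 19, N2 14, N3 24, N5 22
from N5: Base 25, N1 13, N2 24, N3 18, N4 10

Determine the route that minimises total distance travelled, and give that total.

73 km — the shortest possible round trip.

Base-N1-N2-N3-N4-N5-Base: 20+18+18+31+22+25 = 134
Base-N1-N2-N3-N5-N4-Base: 20+18+18+28+10+31 = 125
Base-N1-N2-N4-N3-N5-Base: 20+18+22+24+28+25 = 137
Base-N1-N2-N4-N5-N3-Base: 20+18+22+22+18+16 = 116
Base-N1-N2-N5-N3-N4-Base: 20+18+16+18+31+31 = 134
Base-N1-N2-N5-N4-N3-Base: 20+18+16+10+24+16 = 104
Base-N1-N3-N2-N4-N5-Base: 20+5+23+22+22+25 = 117
Base-N1-N3-N2-N5-N4-Base: 20+5+23+16+10+31 = 105
Base-N1-N3-N4-N2-N5-Base: 20+5+31+14+16+25 = 111
Base-N1-N3-N4-N5-N2-Base: 20+5+31+22+24+25 = 127
Base-N1-N3-N5-N2-N4-Base: 20+5+28+24+22+31 = 130
Base-N1-N3-N5-N4-N2-Base: 20+5+28+10+14+25 = 102
Base-N1-N4-N2-N3-N5-Base: 20+13+14+18+28+25 = 118
Base-N1-N4-N2-N5-N3-Base: 20+13+14+16+18+16 = 97
… (106 more)
Base-N2-N1-N5-N4-N3-Base: 7+13+3+10+24+16 = 73  ← best
The minimum is 73.
One optimal route: Base → N2 → N1 → N5 → N4 → N3 → Base.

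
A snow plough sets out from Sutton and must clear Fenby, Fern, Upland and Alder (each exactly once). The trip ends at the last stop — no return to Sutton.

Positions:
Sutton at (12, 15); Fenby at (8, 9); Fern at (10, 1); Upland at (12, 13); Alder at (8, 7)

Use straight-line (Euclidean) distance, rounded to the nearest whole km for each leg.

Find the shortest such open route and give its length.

16 km — the minimum one-way total.

There are 4! = 24 possible orderings.
Sutton - Fenby - Fern - Upland - Alder: 7+8+12+7 = 34
Sutton - Fenby - Fern - Alder - Upland: 7+8+6+7 = 28
Sutton - Fenby - Upland - Fern - Alder: 7+6+12+6 = 31
Sutton - Fenby - Upland - Alder - Fern: 7+6+7+6 = 26
Sutton - Fenby - Alder - Fern - Upland: 7+2+6+12 = 27
Sutton - Fenby - Alder - Upland - Fern: 7+2+7+12 = 28
Sutton - Fern - Fenby - Upland - Alder: 14+8+6+7 = 35
Sutton - Fern - Fenby - Alder - Upland: 14+8+2+7 = 31
Sutton - Fern - Upland - Fenby - Alder: 14+12+6+2 = 34
Sutton - Fern - Upland - Alder - Fenby: 14+12+7+2 = 35
Sutton - Fern - Alder - Fenby - Upland: 14+6+2+6 = 28
Sutton - Fern - Alder - Upland - Fenby: 14+6+7+6 = 33
Sutton - Upland - Fenby - Fern - Alder: 2+6+8+6 = 22
Sutton - Upland - Fenby - Alder - Fern: 2+6+2+6 = 16
… (10 more)
The minimum is 16.
One shortest path: Sutton → Upland → Fenby → Alder → Fern.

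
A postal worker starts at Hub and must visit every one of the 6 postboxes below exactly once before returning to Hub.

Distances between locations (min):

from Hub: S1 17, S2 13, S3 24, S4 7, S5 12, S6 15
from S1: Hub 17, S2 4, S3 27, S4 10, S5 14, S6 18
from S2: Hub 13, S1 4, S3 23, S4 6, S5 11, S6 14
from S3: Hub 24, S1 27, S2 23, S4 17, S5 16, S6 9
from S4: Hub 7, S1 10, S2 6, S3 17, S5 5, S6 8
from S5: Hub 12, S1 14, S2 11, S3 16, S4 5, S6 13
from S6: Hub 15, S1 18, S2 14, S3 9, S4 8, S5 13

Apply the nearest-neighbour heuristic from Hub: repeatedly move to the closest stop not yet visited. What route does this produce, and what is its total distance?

78 min along Hub → S4 → S5 → S2 → S1 → S6 → S3 → Hub.

Hub → [S4:7 / S5:12 / S2:13 / S6:15 / S1:17 / S3:24] → S4 (7)
S4 → [S5:5 / S2:6 / S6:8 / S1:10 / S3:17] → S5 (5)
S5 → [S2:11 / S6:13 / S1:14 / S3:16] → S2 (11)
S2 → [S1:4 / S6:14 / S3:23] → S1 (4)
S1 → [S6:18 / S3:27] → S6 (18)
S6 → [S3:9] → S3 (9)
Return S3→Hub: 24.
Total = 7 + 5 + 11 + 4 + 18 + 9 + 24 = 78.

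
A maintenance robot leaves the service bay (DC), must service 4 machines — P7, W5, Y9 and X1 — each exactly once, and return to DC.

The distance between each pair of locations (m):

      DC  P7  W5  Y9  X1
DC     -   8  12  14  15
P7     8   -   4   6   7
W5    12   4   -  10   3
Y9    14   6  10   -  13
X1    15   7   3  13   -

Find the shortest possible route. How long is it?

Shortest round trip = 42 m.

There are 12 distinct closed tours to check (reversals are equivalent).
DC-P7-W5-Y9-X1-DC: 8+4+10+13+15 = 50
DC-P7-W5-X1-Y9-DC: 8+4+3+13+14 = 42
DC-P7-Y9-W5-X1-DC: 8+6+10+3+15 = 42
DC-P7-Y9-X1-W5-DC: 8+6+13+3+12 = 42
DC-P7-X1-W5-Y9-DC: 8+7+3+10+14 = 42
DC-P7-X1-Y9-W5-DC: 8+7+13+10+12 = 50
DC-W5-P7-Y9-X1-DC: 12+4+6+13+15 = 50
DC-W5-P7-X1-Y9-DC: 12+4+7+13+14 = 50
DC-W5-Y9-P7-X1-DC: 12+10+6+7+15 = 50
DC-W5-X1-P7-Y9-DC: 12+3+7+6+14 = 42
DC-Y9-P7-W5-X1-DC: 14+6+4+3+15 = 42
DC-Y9-W5-P7-X1-DC: 14+10+4+7+15 = 50
The minimum is 42.
One optimal route: DC → P7 → W5 → X1 → Y9 → DC (or its reverse).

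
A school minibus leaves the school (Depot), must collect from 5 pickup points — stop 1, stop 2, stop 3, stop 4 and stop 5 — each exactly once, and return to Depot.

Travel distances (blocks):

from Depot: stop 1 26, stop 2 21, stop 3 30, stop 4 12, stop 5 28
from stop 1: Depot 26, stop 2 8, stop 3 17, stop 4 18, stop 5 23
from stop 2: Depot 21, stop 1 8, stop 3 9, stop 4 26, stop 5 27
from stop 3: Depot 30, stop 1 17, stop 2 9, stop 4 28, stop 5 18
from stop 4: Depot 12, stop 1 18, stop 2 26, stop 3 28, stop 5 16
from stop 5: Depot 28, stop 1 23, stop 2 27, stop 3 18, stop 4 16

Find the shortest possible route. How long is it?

With 5 stops there are 5!/2 = 60 distinct round trips (a route and its reverse cost the same).
Depot-stop 1-stop 2-stop 3-stop 4-stop 5-Depot: 26+8+9+28+16+28 = 115
Depot-stop 1-stop 2-stop 3-stop 5-stop 4-Depot: 26+8+9+18+16+12 = 89
Depot-stop 1-stop 2-stop 4-stop 3-stop 5-Depot: 26+8+26+28+18+28 = 134
Depot-stop 1-stop 2-stop 4-stop 5-stop 3-Depot: 26+8+26+16+18+30 = 124
Depot-stop 1-stop 2-stop 5-stop 3-stop 4-Depot: 26+8+27+18+28+12 = 119
Depot-stop 1-stop 2-stop 5-stop 4-stop 3-Depot: 26+8+27+16+28+30 = 135
Depot-stop 1-stop 3-stop 2-stop 4-stop 5-Depot: 26+17+9+26+16+28 = 122
Depot-stop 1-stop 3-stop 2-stop 5-stop 4-Depot: 26+17+9+27+16+12 = 107
Depot-stop 1-stop 3-stop 4-stop 2-stop 5-Depot: 26+17+28+26+27+28 = 152
Depot-stop 1-stop 3-stop 4-stop 5-stop 2-Depot: 26+17+28+16+27+21 = 135
Depot-stop 1-stop 3-stop 5-stop 2-stop 4-Depot: 26+17+18+27+26+12 = 126
Depot-stop 1-stop 3-stop 5-stop 4-stop 2-Depot: 26+17+18+16+26+21 = 124
Depot-stop 1-stop 4-stop 2-stop 3-stop 5-Depot: 26+18+26+9+18+28 = 125
Depot-stop 1-stop 4-stop 2-stop 5-stop 3-Depot: 26+18+26+27+18+30 = 145
… (46 more)
The minimum is 89.
One optimal route: Depot → stop 1 → stop 2 → stop 3 → stop 5 → stop 4 → Depot (or its reverse).

Shortest round trip = 89 blocks.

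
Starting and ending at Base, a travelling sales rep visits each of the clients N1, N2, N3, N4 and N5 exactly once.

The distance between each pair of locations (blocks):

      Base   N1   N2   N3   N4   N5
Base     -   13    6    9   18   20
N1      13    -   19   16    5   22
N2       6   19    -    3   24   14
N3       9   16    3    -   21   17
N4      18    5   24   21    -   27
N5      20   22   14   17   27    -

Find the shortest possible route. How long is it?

Shortest round trip = 71 blocks.

Base → N1 → N2 → N3 → N4 → N5 → Base: 13+19+3+21+27+20 = 103
Base → N1 → N2 → N3 → N5 → N4 → Base: 13+19+3+17+27+18 = 97
Base → N1 → N2 → N4 → N3 → N5 → Base: 13+19+24+21+17+20 = 114
Base → N1 → N2 → N4 → N5 → N3 → Base: 13+19+24+27+17+9 = 109
Base → N1 → N2 → N5 → N3 → N4 → Base: 13+19+14+17+21+18 = 102
Base → N1 → N2 → N5 → N4 → N3 → Base: 13+19+14+27+21+9 = 103
Base → N1 → N3 → N2 → N4 → N5 → Base: 13+16+3+24+27+20 = 103
Base → N1 → N3 → N2 → N5 → N4 → Base: 13+16+3+14+27+18 = 91
Base → N1 → N3 → N4 → N2 → N5 → Base: 13+16+21+24+14+20 = 108
Base → N1 → N3 → N4 → N5 → N2 → Base: 13+16+21+27+14+6 = 97
Base → N1 → N3 → N5 → N2 → N4 → Base: 13+16+17+14+24+18 = 102
Base → N1 → N3 → N5 → N4 → N2 → Base: 13+16+17+27+24+6 = 103
Base → N1 → N4 → N2 → N3 → N5 → Base: 13+5+24+3+17+20 = 82
Base → N1 → N4 → N2 → N5 → N3 → Base: 13+5+24+14+17+9 = 82
… (46 more)
Base → N1 → N4 → N5 → N2 → N3 → Base: 13+5+27+14+3+9 = 71  ← best
The minimum is 71.
One optimal route: Base → N1 → N4 → N5 → N2 → N3 → Base (or its reverse).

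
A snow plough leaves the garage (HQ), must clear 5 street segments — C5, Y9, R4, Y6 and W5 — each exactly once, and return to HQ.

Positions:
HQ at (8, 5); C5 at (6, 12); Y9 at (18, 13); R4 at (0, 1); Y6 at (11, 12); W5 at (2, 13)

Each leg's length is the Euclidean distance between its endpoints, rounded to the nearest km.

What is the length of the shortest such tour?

With 5 stops there are 5!/2 = 60 distinct round trips (a route and its reverse cost the same).
HQ→C5→Y9→R4→Y6→W5→HQ: 7+12+22+16+9+10 = 76
HQ→C5→Y9→R4→W5→Y6→HQ: 7+12+22+12+9+8 = 70
HQ→C5→Y9→Y6→R4→W5→HQ: 7+12+7+16+12+10 = 64
HQ→C5→Y9→Y6→W5→R4→HQ: 7+12+7+9+12+9 = 56
HQ→C5→Y9→W5→R4→Y6→HQ: 7+12+16+12+16+8 = 71
HQ→C5→Y9→W5→Y6→R4→HQ: 7+12+16+9+16+9 = 69
HQ→C5→R4→Y9→Y6→W5→HQ: 7+13+22+7+9+10 = 68
HQ→C5→R4→Y9→W5→Y6→HQ: 7+13+22+16+9+8 = 75
HQ→C5→R4→Y6→Y9→W5→HQ: 7+13+16+7+16+10 = 69
HQ→C5→R4→Y6→W5→Y9→HQ: 7+13+16+9+16+13 = 74
HQ→C5→R4→W5→Y9→Y6→HQ: 7+13+12+16+7+8 = 63
HQ→C5→R4→W5→Y6→Y9→HQ: 7+13+12+9+7+13 = 61
HQ→C5→Y6→Y9→R4→W5→HQ: 7+5+7+22+12+10 = 63
HQ→C5→Y6→Y9→W5→R4→HQ: 7+5+7+16+12+9 = 56
… (46 more)
HQ→Y9→Y6→C5→W5→R4→HQ: 13+7+5+4+12+9 = 50  ← best
The minimum is 50.
One optimal route: HQ → Y9 → Y6 → C5 → W5 → R4 → HQ (or its reverse).

Shortest round trip = 50 km.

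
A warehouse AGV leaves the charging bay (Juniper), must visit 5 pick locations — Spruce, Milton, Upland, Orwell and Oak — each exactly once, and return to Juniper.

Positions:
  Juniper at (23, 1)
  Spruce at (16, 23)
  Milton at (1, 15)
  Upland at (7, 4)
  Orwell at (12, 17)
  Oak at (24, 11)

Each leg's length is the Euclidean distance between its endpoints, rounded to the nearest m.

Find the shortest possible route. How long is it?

With 5 stops there are 5!/2 = 60 distinct round trips (a route and its reverse cost the same).
Juniper-Spruce-Milton-Upland-Orwell-Oak-Juniper: 23+17+13+14+13+10 = 90
Juniper-Spruce-Milton-Upland-Oak-Orwell-Juniper: 23+17+13+18+13+19 = 103
Juniper-Spruce-Milton-Orwell-Upland-Oak-Juniper: 23+17+11+14+18+10 = 93
Juniper-Spruce-Milton-Orwell-Oak-Upland-Juniper: 23+17+11+13+18+16 = 98
Juniper-Spruce-Milton-Oak-Upland-Orwell-Juniper: 23+17+23+18+14+19 = 114
Juniper-Spruce-Milton-Oak-Orwell-Upland-Juniper: 23+17+23+13+14+16 = 106
Juniper-Spruce-Upland-Milton-Orwell-Oak-Juniper: 23+21+13+11+13+10 = 91
Juniper-Spruce-Upland-Milton-Oak-Orwell-Juniper: 23+21+13+23+13+19 = 112
Juniper-Spruce-Upland-Orwell-Milton-Oak-Juniper: 23+21+14+11+23+10 = 102
Juniper-Spruce-Upland-Orwell-Oak-Milton-Juniper: 23+21+14+13+23+26 = 120
Juniper-Spruce-Upland-Oak-Milton-Orwell-Juniper: 23+21+18+23+11+19 = 115
Juniper-Spruce-Upland-Oak-Orwell-Milton-Juniper: 23+21+18+13+11+26 = 112
Juniper-Spruce-Orwell-Milton-Upland-Oak-Juniper: 23+7+11+13+18+10 = 82
Juniper-Spruce-Orwell-Milton-Oak-Upland-Juniper: 23+7+11+23+18+16 = 98
… (46 more)
Juniper-Upland-Milton-Orwell-Spruce-Oak-Juniper: 16+13+11+7+14+10 = 71  ← best
The minimum is 71.
One optimal route: Juniper → Upland → Milton → Orwell → Spruce → Oak → Juniper (or its reverse).

Shortest round trip = 71 m.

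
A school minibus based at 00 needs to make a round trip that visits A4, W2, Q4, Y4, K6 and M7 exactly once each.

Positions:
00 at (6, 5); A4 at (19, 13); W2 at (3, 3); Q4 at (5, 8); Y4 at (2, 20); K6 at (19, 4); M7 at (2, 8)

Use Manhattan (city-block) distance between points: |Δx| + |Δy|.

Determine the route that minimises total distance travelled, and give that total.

Minimum total distance: 74.

With 6 stops there are 6!/2 = 360 distinct round trips (a route and its reverse cost the same).
00 → A4 → W2 → Q4 → Y4 → K6 → M7 → 00: 21+26+7+15+33+21+7 = 130
00 → A4 → W2 → Q4 → Y4 → M7 → K6 → 00: 21+26+7+15+12+21+14 = 116
00 → A4 → W2 → Q4 → K6 → Y4 → M7 → 00: 21+26+7+18+33+12+7 = 124
00 → A4 → W2 → Q4 → K6 → M7 → Y4 → 00: 21+26+7+18+21+12+19 = 124
00 → A4 → W2 → Q4 → M7 → Y4 → K6 → 00: 21+26+7+3+12+33+14 = 116
00 → A4 → W2 → Q4 → M7 → K6 → Y4 → 00: 21+26+7+3+21+33+19 = 130
00 → A4 → W2 → Y4 → Q4 → K6 → M7 → 00: 21+26+18+15+18+21+7 = 126
00 → A4 → W2 → Y4 → Q4 → M7 → K6 → 00: 21+26+18+15+3+21+14 = 118
… (352 more)
00 → W2 → Q4 → M7 → Y4 → A4 → K6 → 00: 5+7+3+12+24+9+14 = 74  ← best
The minimum is 74.
One optimal route: 00 → W2 → Q4 → M7 → Y4 → A4 → K6 → 00 (or its reverse).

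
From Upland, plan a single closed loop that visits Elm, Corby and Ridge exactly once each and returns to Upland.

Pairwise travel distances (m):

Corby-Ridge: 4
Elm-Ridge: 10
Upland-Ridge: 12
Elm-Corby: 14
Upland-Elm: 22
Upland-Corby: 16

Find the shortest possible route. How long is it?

Shortest round trip = 52 m.

With 3 stops there are 3!/2 = 3 distinct round trips (a route and its reverse cost the same).
Upland - Elm - Corby - Ridge - Upland: 22+14+4+12 = 52
Upland - Elm - Ridge - Corby - Upland: 22+10+4+16 = 52
Upland - Corby - Elm - Ridge - Upland: 16+14+10+12 = 52
The minimum is 52.
One optimal route: Upland → Elm → Corby → Ridge → Upland (or its reverse).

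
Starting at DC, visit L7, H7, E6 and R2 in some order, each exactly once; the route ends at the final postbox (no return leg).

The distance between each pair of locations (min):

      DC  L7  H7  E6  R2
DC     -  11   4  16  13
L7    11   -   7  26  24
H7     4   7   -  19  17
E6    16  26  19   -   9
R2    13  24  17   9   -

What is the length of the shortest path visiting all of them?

Minimum one-way distance = 44 min.

There are 4! = 24 possible orderings.
DC - L7 - H7 - E6 - R2: 11+7+19+9 = 46
DC - L7 - H7 - R2 - E6: 11+7+17+9 = 44
DC - L7 - E6 - H7 - R2: 11+26+19+17 = 73
DC - L7 - E6 - R2 - H7: 11+26+9+17 = 63
DC - L7 - R2 - H7 - E6: 11+24+17+19 = 71
DC - L7 - R2 - E6 - H7: 11+24+9+19 = 63
DC - H7 - L7 - E6 - R2: 4+7+26+9 = 46
DC - H7 - L7 - R2 - E6: 4+7+24+9 = 44
DC - H7 - E6 - L7 - R2: 4+19+26+24 = 73
DC - H7 - E6 - R2 - L7: 4+19+9+24 = 56
DC - H7 - R2 - L7 - E6: 4+17+24+26 = 71
DC - H7 - R2 - E6 - L7: 4+17+9+26 = 56
DC - E6 - L7 - H7 - R2: 16+26+7+17 = 66
DC - E6 - L7 - R2 - H7: 16+26+24+17 = 83
… (10 more)
The minimum is 44.
One shortest path: DC → L7 → H7 → R2 → E6.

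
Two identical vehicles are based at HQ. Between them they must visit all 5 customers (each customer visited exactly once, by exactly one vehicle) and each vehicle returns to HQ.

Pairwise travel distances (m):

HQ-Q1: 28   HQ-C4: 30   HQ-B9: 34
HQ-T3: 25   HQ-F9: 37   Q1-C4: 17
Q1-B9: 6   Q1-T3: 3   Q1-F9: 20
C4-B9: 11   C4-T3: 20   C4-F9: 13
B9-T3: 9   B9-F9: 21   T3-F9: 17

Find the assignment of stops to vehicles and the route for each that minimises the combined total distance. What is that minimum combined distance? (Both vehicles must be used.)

Check every non-empty split of the stops between the two vehicles; for each half take its own optimal tour:
  {Q1} + {C4, B9, T3, F9}: 56 + 95 = 151
  {C4} + {Q1, B9, T3, F9}: 60 + 92 = 152
  {Q1, C4} + {B9, T3, F9}: 75 + 92 = 167
  {B9} + {Q1, C4, T3, F9}: 68 + 91 = 159
  {Q1, B9} + {C4, T3, F9}: 68 + 85 = 153
  {C4, B9} + {Q1, T3, F9}: 75 + 85 = 160
  … (15 splits in total)
  {T3} + {Q1, C4, B9, F9}: 50 + 95 = 145  ← best
Best: vehicle 1 HQ → T3 → HQ = 50; vehicle 2 HQ → Q1 → B9 → C4 → F9 → HQ = 95; combined 145.

145 m — the smallest possible combined total.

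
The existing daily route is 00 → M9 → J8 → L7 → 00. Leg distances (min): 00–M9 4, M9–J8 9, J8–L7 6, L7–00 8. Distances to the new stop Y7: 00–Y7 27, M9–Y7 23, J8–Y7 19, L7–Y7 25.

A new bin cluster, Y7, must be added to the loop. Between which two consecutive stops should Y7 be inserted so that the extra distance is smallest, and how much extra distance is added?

Insertion cost between consecutive stops i–j is d(i,Y7) + d(Y7,j) − d(i,j):
  between 00 and M9: 27 + 23 − 4 = 46
  between M9 and J8: 23 + 19 − 9 = 33
  between J8 and L7: 19 + 25 − 6 = 38
  between L7 and 00: 25 + 27 − 8 = 44
Cheapest insertion is between M9 and J8, adding 33.
New total = 27 + 33 = 60.

+33 min — insert Y7 between M9 and J8.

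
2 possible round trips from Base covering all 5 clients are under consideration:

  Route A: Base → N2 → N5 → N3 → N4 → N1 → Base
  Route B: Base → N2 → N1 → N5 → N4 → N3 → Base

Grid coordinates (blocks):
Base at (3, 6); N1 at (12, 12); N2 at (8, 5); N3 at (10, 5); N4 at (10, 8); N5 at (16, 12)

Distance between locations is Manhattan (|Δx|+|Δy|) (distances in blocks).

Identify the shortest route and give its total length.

Shortest is Route B, total 42 blocks.

Route A: 6 + 15 + 13 + 3 + 6 + 15 = 58
Route B: 6 + 11 + 4 + 10 + 3 + 8 = 42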